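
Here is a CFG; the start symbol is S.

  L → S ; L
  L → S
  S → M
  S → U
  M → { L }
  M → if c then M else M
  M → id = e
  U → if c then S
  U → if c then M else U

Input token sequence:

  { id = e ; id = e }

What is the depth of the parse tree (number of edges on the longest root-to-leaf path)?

[S [M { [L [S [M id = e]] ; [L [S [M id = e]]]] }]]

6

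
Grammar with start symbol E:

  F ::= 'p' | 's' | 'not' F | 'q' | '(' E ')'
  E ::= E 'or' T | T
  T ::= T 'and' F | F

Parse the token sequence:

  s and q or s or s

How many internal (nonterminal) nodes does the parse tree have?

11

[E [E [E [T [T [F s]] and [F q]]] or [T [F s]]] or [T [F s]]]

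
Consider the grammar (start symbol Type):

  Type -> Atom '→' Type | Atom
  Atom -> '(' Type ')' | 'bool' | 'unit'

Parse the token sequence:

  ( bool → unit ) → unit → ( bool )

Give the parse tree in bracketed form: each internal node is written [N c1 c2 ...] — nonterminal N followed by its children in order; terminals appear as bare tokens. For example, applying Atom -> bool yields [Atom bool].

Type
Atom → Type
( Type ) → Type
( Atom → Type ) → Type
( bool → Type ) → Type
( bool → Atom ) → Type
( bool → unit ) → Type
( bool → unit ) → Atom → Type
( bool → unit ) → unit → Type
( bool → unit ) → unit → Atom
( bool → unit ) → unit → ( Type )
( bool → unit ) → unit → ( Atom )
( bool → unit ) → unit → ( bool )

[Type [Atom ( [Type [Atom bool] → [Type [Atom unit]]] )] → [Type [Atom unit] → [Type [Atom ( [Type [Atom bool]] )]]]]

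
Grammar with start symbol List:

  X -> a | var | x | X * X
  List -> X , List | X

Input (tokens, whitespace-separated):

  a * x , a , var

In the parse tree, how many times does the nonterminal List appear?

3

[List [X [X a] * [X x]] , [List [X a] , [List [X var]]]]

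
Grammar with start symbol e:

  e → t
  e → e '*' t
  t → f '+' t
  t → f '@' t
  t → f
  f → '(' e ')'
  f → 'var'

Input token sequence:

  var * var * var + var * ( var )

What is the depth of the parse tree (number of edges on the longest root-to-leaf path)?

6

[e [e [e [e [t [f var]]] * [t [f var]]] * [t [f var] + [t [f var]]]] * [t [f ( [e [t [f var]]] )]]]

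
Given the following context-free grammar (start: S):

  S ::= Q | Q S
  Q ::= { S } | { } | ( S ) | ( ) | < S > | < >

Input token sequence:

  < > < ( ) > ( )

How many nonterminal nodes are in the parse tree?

8

[S [Q < >] [S [Q < [S [Q ( )]] >] [S [Q ( )]]]]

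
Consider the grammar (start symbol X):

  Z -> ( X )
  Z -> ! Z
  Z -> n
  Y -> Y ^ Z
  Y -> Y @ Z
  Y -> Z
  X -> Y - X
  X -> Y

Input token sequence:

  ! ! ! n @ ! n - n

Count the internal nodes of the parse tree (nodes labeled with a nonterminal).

[X [Y [Y [Z ! [Z ! [Z ! [Z n]]]]] @ [Z ! [Z n]]] - [X [Y [Z n]]]]

12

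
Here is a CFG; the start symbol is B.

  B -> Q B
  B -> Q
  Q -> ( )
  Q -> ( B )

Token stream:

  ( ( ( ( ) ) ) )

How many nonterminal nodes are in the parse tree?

[B [Q ( [B [Q ( [B [Q ( [B [Q ( )]] )]] )]] )]]

8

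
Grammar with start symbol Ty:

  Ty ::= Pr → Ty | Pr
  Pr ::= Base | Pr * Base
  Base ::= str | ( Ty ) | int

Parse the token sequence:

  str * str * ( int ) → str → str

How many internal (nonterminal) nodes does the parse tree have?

16

[Ty [Pr [Pr [Pr [Base str]] * [Base str]] * [Base ( [Ty [Pr [Base int]]] )]] → [Ty [Pr [Base str]] → [Ty [Pr [Base str]]]]]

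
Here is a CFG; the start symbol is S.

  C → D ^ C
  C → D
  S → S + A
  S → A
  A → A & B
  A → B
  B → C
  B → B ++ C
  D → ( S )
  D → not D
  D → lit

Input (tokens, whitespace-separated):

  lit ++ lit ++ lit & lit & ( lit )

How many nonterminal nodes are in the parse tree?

24

[S [A [A [A [B [B [B [C [D lit]]] ++ [C [D lit]]] ++ [C [D lit]]]] & [B [C [D lit]]]] & [B [C [D ( [S [A [B [C [D lit]]]]] )]]]]]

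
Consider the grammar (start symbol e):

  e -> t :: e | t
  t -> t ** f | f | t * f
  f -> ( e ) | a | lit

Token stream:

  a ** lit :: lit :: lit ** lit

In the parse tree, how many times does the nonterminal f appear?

5

[e [t [t [f a]] ** [f lit]] :: [e [t [f lit]] :: [e [t [t [f lit]] ** [f lit]]]]]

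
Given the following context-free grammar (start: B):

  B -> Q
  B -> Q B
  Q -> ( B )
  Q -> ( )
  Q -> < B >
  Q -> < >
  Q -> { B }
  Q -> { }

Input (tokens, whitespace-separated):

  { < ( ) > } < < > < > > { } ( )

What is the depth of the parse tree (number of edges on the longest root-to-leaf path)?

6

[B [Q { [B [Q < [B [Q ( )]] >]] }] [B [Q < [B [Q < >] [B [Q < >]]] >] [B [Q { }] [B [Q ( )]]]]]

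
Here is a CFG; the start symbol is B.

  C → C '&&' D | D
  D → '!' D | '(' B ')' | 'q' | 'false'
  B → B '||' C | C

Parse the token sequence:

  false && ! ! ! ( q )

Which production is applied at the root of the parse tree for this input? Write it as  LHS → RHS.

B → C

[B [C [C [D false]] && [D ! [D ! [D ! [D ( [B [C [D q]]] )]]]]]]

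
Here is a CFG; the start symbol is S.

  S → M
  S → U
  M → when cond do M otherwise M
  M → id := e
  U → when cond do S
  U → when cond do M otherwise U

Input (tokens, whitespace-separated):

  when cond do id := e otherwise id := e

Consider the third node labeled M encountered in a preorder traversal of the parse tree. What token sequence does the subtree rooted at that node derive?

id := e

[S [M when cond do [M id := e] otherwise [M id := e]]]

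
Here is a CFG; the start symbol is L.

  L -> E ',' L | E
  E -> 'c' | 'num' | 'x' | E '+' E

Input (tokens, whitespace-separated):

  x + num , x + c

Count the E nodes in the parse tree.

6

[L [E [E x] + [E num]] , [L [E [E x] + [E c]]]]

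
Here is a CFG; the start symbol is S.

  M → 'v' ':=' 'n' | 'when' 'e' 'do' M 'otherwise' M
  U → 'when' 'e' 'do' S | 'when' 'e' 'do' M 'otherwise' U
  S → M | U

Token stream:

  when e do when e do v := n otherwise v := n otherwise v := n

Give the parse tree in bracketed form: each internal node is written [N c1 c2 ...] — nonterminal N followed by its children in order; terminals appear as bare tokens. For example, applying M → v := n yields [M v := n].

[S [M when e do [M when e do [M v := n] otherwise [M v := n]] otherwise [M v := n]]]

S
M
when e do M otherwise M
when e do when e do M otherwise M otherwise M
when e do when e do v := n otherwise M otherwise M
when e do when e do v := n otherwise v := n otherwise M
when e do when e do v := n otherwise v := n otherwise v := n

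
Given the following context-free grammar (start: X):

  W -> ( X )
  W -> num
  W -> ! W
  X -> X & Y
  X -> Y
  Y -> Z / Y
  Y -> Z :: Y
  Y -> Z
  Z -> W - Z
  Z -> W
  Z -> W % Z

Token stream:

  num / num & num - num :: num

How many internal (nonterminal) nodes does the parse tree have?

[X [X [Y [Z [W num]] / [Y [Z [W num]]]]] & [Y [Z [W num] - [Z [W num]]] :: [Y [Z [W num]]]]]

16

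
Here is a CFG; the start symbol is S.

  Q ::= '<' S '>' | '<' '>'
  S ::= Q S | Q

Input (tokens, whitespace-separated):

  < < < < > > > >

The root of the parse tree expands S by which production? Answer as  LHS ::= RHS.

[S [Q < [S [Q < [S [Q < [S [Q < >]] >]] >]] >]]

S ::= Q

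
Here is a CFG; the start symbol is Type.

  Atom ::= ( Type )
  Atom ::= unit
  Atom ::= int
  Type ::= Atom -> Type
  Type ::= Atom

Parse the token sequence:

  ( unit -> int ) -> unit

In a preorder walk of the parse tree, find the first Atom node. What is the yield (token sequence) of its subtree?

( unit -> int )

[Type [Atom ( [Type [Atom unit] -> [Type [Atom int]]] )] -> [Type [Atom unit]]]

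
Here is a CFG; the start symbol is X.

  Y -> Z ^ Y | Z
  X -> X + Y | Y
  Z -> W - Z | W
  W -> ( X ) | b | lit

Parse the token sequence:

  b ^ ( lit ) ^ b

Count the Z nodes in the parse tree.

4

[X [Y [Z [W b]] ^ [Y [Z [W ( [X [Y [Z [W lit]]]] )]] ^ [Y [Z [W b]]]]]]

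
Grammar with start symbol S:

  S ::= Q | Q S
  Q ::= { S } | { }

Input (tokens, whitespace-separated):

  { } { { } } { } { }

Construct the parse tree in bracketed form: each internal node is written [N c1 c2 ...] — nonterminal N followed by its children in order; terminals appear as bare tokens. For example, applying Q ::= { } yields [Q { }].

[S [Q { }] [S [Q { [S [Q { }]] }] [S [Q { }] [S [Q { }]]]]]

S
Q S
{ } S
{ } Q S
{ } { S } S
{ } { Q } S
{ } { { } } S
{ } { { } } Q S
{ } { { } } { } S
{ } { { } } { } Q
{ } { { } } { } { }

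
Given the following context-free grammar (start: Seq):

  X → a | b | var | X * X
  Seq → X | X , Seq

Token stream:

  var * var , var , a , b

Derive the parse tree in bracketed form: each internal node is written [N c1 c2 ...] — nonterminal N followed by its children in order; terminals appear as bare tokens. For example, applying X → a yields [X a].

Seq
X , Seq
X * X , Seq
var * X , Seq
var * var , Seq
var * var , X , Seq
var * var , var , Seq
var * var , var , X , Seq
var * var , var , a , Seq
var * var , var , a , X
var * var , var , a , b

[Seq [X [X var] * [X var]] , [Seq [X var] , [Seq [X a] , [Seq [X b]]]]]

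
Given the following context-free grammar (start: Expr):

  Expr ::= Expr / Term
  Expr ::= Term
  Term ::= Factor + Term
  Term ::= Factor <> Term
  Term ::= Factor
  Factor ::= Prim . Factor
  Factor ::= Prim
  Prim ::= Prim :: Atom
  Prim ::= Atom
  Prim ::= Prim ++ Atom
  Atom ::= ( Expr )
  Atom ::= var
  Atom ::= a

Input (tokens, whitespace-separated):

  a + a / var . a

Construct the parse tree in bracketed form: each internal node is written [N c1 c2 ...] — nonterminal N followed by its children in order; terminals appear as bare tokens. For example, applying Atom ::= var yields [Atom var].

[Expr [Expr [Term [Factor [Prim [Atom a]]] + [Term [Factor [Prim [Atom a]]]]]] / [Term [Factor [Prim [Atom var]] . [Factor [Prim [Atom a]]]]]]

Expr
Expr / Term
Term / Term
Factor + Term / Term
Prim + Term / Term
Atom + Term / Term
a + Term / Term
a + Factor / Term
a + Prim / Term
a + Atom / Term
a + a / Term
a + a / Factor
a + a / Prim . Factor
a + a / Atom . Factor
a + a / var . Factor
a + a / var . Prim
a + a / var . Atom
a + a / var . a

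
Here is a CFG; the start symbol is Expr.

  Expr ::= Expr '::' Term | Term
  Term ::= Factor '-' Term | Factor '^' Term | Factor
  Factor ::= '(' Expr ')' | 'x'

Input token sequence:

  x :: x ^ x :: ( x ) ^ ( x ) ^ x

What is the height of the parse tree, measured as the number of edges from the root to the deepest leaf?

[Expr [Expr [Expr [Term [Factor x]]] :: [Term [Factor x] ^ [Term [Factor x]]]] :: [Term [Factor ( [Expr [Term [Factor x]]] )] ^ [Term [Factor ( [Expr [Term [Factor x]]] )] ^ [Term [Factor x]]]]]

7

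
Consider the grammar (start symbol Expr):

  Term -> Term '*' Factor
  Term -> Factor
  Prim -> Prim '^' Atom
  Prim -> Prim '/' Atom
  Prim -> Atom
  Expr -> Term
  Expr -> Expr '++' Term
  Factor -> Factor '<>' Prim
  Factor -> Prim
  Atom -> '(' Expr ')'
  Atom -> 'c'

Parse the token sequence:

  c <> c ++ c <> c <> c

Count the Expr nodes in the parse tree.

[Expr [Expr [Term [Factor [Factor [Prim [Atom c]]] <> [Prim [Atom c]]]]] ++ [Term [Factor [Factor [Factor [Prim [Atom c]]] <> [Prim [Atom c]]] <> [Prim [Atom c]]]]]

2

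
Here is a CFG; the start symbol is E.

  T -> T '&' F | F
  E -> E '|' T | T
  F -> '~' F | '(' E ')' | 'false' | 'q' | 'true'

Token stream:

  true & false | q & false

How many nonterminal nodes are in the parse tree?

[E [E [T [T [F true]] & [F false]]] | [T [T [F q]] & [F false]]]

10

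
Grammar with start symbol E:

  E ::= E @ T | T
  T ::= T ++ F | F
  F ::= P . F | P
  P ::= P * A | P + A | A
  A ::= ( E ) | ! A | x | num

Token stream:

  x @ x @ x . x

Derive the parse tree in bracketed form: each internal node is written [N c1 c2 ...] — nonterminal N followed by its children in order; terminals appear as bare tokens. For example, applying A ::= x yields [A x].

[E [E [E [T [F [P [A x]]]]] @ [T [F [P [A x]]]]] @ [T [F [P [A x]] . [F [P [A x]]]]]]

E
E @ T
E @ T @ T
T @ T @ T
F @ T @ T
P @ T @ T
A @ T @ T
x @ T @ T
x @ F @ T
x @ P @ T
x @ A @ T
x @ x @ T
x @ x @ F
x @ x @ P . F
x @ x @ A . F
x @ x @ x . F
x @ x @ x . P
x @ x @ x . A
x @ x @ x . x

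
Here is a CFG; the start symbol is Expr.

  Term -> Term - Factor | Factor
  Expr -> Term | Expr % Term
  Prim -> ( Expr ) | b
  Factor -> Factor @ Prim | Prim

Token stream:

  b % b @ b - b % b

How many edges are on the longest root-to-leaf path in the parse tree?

7

[Expr [Expr [Expr [Term [Factor [Prim b]]]] % [Term [Term [Factor [Factor [Prim b]] @ [Prim b]]] - [Factor [Prim b]]]] % [Term [Factor [Prim b]]]]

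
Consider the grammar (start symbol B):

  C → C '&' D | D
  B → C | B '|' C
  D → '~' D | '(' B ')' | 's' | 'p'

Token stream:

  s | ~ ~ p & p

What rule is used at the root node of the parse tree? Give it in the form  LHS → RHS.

[B [B [C [D s]]] | [C [C [D ~ [D ~ [D p]]]] & [D p]]]

B → B '|' C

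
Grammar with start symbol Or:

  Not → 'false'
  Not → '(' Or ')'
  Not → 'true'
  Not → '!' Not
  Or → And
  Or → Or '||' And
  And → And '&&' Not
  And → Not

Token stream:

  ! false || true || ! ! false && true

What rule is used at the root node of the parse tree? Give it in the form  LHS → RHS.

Or → Or '||' And

[Or [Or [Or [And [Not ! [Not false]]]] || [And [Not true]]] || [And [And [Not ! [Not ! [Not false]]]] && [Not true]]]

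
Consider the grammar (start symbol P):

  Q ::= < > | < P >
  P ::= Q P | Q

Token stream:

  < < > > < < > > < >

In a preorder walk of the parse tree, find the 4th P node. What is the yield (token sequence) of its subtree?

< >

[P [Q < [P [Q < >]] >] [P [Q < [P [Q < >]] >] [P [Q < >]]]]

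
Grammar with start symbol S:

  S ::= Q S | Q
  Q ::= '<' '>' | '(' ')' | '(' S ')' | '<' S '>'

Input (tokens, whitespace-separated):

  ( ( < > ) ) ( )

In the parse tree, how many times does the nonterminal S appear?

4

[S [Q ( [S [Q ( [S [Q < >]] )]] )] [S [Q ( )]]]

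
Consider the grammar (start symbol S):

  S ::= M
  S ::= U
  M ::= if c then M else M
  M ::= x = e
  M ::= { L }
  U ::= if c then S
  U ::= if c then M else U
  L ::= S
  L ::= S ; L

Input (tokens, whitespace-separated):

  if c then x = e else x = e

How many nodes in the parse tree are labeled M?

3

[S [M if c then [M x = e] else [M x = e]]]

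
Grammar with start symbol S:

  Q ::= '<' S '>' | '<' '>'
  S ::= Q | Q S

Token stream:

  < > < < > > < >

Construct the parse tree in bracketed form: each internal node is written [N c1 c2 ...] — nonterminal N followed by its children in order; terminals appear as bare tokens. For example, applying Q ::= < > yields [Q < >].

S
Q S
< > S
< > Q S
< > < S > S
< > < Q > S
< > < < > > S
< > < < > > Q
< > < < > > < >

[S [Q < >] [S [Q < [S [Q < >]] >] [S [Q < >]]]]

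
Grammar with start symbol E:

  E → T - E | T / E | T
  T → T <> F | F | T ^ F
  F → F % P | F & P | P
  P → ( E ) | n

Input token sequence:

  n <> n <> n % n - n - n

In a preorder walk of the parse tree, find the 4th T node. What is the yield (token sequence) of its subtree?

[E [T [T [T [F [P n]]] <> [F [P n]]] <> [F [F [P n]] % [P n]]] - [E [T [F [P n]]] - [E [T [F [P n]]]]]]

n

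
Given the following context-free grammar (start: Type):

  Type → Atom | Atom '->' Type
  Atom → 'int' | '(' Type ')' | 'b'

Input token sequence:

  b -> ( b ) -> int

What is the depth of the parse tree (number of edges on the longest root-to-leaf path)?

5

[Type [Atom b] -> [Type [Atom ( [Type [Atom b]] )] -> [Type [Atom int]]]]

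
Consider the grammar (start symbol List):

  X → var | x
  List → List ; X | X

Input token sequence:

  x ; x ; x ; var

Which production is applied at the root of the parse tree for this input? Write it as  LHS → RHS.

[List [List [List [List [X x]] ; [X x]] ; [X x]] ; [X var]]

List → List ; X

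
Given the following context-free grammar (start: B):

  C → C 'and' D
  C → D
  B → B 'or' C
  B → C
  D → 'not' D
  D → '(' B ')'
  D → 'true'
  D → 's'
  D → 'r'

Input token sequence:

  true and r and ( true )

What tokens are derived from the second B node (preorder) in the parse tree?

true

[B [C [C [C [D true]] and [D r]] and [D ( [B [C [D true]]] )]]]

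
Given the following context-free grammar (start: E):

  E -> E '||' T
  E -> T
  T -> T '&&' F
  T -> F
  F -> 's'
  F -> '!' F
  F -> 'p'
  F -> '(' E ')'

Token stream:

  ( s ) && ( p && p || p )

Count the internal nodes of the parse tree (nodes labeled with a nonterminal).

[E [T [T [F ( [E [T [F s]]] )]] && [F ( [E [E [T [T [F p]] && [F p]]] || [T [F p]]] )]]]

16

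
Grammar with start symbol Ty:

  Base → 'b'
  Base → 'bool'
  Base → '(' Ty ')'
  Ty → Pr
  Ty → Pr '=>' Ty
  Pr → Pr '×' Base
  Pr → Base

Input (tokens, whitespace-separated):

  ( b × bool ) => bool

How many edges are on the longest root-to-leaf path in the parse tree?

7

[Ty [Pr [Base ( [Ty [Pr [Pr [Base b]] × [Base bool]]] )]] => [Ty [Pr [Base bool]]]]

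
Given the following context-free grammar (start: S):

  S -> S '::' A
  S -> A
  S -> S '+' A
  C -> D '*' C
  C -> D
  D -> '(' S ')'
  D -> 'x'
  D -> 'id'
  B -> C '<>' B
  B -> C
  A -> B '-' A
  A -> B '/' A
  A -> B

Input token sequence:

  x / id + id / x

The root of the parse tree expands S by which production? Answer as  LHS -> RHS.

[S [S [A [B [C [D x]]] / [A [B [C [D id]]]]]] + [A [B [C [D id]]] / [A [B [C [D x]]]]]]

S -> S '+' A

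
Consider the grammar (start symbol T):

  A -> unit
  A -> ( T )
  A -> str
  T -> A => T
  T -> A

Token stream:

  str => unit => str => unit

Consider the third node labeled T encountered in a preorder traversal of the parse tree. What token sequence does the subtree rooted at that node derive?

[T [A str] => [T [A unit] => [T [A str] => [T [A unit]]]]]

str => unit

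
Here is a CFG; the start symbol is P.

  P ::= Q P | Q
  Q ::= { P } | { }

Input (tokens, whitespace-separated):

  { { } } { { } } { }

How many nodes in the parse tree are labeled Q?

5

[P [Q { [P [Q { }]] }] [P [Q { [P [Q { }]] }] [P [Q { }]]]]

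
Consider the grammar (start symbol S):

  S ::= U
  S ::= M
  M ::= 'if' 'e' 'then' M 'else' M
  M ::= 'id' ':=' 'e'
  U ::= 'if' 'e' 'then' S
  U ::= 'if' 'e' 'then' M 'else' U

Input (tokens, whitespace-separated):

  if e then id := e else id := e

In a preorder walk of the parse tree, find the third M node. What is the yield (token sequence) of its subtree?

[S [M if e then [M id := e] else [M id := e]]]

id := e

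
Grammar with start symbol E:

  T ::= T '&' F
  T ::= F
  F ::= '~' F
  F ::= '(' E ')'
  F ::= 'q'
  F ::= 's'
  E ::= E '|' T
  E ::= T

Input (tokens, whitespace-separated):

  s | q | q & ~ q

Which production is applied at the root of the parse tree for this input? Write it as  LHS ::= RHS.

[E [E [E [T [F s]]] | [T [F q]]] | [T [T [F q]] & [F ~ [F q]]]]

E ::= E '|' T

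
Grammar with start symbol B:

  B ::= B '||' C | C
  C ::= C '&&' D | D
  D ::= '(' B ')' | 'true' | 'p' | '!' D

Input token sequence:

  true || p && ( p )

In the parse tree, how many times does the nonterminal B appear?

3

[B [B [C [D true]]] || [C [C [D p]] && [D ( [B [C [D p]]] )]]]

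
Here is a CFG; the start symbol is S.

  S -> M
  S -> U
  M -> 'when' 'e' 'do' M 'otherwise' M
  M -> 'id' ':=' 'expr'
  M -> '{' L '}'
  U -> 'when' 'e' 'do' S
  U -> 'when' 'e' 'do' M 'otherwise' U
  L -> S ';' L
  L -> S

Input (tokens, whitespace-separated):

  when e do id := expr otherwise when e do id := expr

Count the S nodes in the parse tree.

2

[S [U when e do [M id := expr] otherwise [U when e do [S [M id := expr]]]]]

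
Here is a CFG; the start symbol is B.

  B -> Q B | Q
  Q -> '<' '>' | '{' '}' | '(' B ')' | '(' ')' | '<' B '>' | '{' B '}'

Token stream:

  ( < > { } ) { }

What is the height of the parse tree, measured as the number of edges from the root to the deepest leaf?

5

[B [Q ( [B [Q < >] [B [Q { }]]] )] [B [Q { }]]]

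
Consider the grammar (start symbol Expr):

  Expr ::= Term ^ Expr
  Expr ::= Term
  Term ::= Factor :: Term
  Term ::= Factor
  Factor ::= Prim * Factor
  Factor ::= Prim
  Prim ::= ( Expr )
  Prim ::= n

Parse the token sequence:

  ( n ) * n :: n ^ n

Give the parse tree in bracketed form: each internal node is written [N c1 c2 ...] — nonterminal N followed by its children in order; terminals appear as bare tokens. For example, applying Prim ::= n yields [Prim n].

[Expr [Term [Factor [Prim ( [Expr [Term [Factor [Prim n]]]] )] * [Factor [Prim n]]] :: [Term [Factor [Prim n]]]] ^ [Expr [Term [Factor [Prim n]]]]]

Expr
Term ^ Expr
Factor :: Term ^ Expr
Prim * Factor :: Term ^ Expr
( Expr ) * Factor :: Term ^ Expr
( Term ) * Factor :: Term ^ Expr
( Factor ) * Factor :: Term ^ Expr
( Prim ) * Factor :: Term ^ Expr
( n ) * Factor :: Term ^ Expr
( n ) * Prim :: Term ^ Expr
( n ) * n :: Term ^ Expr
( n ) * n :: Factor ^ Expr
( n ) * n :: Prim ^ Expr
( n ) * n :: n ^ Expr
( n ) * n :: n ^ Term
( n ) * n :: n ^ Factor
( n ) * n :: n ^ Prim
( n ) * n :: n ^ n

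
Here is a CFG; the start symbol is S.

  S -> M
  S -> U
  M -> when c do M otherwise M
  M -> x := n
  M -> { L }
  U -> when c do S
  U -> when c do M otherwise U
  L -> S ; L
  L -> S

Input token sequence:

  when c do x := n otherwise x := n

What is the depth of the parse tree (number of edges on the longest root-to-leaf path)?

3

[S [M when c do [M x := n] otherwise [M x := n]]]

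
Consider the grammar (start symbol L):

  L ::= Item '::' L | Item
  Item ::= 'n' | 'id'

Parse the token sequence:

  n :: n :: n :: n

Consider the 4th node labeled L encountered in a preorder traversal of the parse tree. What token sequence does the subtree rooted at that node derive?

n

[L [Item n] :: [L [Item n] :: [L [Item n] :: [L [Item n]]]]]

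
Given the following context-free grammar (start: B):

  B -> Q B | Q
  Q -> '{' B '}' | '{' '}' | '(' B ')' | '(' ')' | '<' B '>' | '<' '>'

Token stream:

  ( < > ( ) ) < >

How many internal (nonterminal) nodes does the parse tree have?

[B [Q ( [B [Q < >] [B [Q ( )]]] )] [B [Q < >]]]

8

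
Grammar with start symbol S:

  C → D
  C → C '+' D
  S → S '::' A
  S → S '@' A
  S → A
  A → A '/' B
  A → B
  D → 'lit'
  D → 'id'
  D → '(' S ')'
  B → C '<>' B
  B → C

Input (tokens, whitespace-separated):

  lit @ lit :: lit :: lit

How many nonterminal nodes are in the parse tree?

20

[S [S [S [S [A [B [C [D lit]]]]] @ [A [B [C [D lit]]]]] :: [A [B [C [D lit]]]]] :: [A [B [C [D lit]]]]]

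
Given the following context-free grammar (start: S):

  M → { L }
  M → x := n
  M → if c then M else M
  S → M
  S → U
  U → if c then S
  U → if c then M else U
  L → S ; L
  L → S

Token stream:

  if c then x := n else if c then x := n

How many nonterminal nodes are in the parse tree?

6

[S [U if c then [M x := n] else [U if c then [S [M x := n]]]]]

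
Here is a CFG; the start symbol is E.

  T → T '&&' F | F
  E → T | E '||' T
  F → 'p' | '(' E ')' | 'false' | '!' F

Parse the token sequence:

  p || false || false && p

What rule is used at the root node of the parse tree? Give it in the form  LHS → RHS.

[E [E [E [T [F p]]] || [T [F false]]] || [T [T [F false]] && [F p]]]

E → E '||' T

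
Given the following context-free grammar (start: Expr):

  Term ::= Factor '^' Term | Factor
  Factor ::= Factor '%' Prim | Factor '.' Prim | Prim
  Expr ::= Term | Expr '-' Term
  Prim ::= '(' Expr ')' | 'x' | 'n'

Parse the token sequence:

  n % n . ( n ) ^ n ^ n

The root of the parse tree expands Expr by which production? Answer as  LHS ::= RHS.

[Expr [Term [Factor [Factor [Factor [Prim n]] % [Prim n]] . [Prim ( [Expr [Term [Factor [Prim n]]]] )]] ^ [Term [Factor [Prim n]] ^ [Term [Factor [Prim n]]]]]]

Expr ::= Term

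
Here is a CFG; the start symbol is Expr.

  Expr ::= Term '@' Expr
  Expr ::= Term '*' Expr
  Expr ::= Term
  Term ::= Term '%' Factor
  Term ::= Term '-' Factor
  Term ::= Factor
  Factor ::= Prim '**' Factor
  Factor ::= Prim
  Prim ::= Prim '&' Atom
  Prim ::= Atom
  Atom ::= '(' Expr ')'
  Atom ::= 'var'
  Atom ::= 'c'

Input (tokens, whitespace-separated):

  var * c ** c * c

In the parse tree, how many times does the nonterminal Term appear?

3

[Expr [Term [Factor [Prim [Atom var]]]] * [Expr [Term [Factor [Prim [Atom c]] ** [Factor [Prim [Atom c]]]]] * [Expr [Term [Factor [Prim [Atom c]]]]]]]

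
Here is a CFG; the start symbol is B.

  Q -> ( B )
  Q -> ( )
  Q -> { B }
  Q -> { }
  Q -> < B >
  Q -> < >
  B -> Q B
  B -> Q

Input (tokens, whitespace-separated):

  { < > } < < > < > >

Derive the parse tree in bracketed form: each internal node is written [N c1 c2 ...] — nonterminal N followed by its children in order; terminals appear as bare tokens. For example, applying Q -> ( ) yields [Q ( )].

B
Q B
{ B } B
{ Q } B
{ < > } B
{ < > } Q
{ < > } < B >
{ < > } < Q B >
{ < > } < < > B >
{ < > } < < > Q >
{ < > } < < > < > >

[B [Q { [B [Q < >]] }] [B [Q < [B [Q < >] [B [Q < >]]] >]]]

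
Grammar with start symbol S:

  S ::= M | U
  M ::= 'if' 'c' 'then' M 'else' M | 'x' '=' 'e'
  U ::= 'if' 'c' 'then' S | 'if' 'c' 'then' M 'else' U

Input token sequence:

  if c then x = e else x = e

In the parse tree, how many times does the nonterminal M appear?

3

[S [M if c then [M x = e] else [M x = e]]]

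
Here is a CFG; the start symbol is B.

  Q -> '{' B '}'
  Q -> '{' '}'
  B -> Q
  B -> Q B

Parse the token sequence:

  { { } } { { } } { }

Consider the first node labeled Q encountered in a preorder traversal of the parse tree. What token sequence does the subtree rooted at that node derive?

{ { } }

[B [Q { [B [Q { }]] }] [B [Q { [B [Q { }]] }] [B [Q { }]]]]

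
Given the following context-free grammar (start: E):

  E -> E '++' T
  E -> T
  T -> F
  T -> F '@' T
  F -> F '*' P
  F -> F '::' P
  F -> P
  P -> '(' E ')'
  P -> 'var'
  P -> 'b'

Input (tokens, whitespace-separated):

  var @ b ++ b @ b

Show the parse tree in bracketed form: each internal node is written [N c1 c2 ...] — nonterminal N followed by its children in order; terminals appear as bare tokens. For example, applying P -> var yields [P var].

E
E ++ T
T ++ T
F @ T ++ T
P @ T ++ T
var @ T ++ T
var @ F ++ T
var @ P ++ T
var @ b ++ T
var @ b ++ F @ T
var @ b ++ P @ T
var @ b ++ b @ T
var @ b ++ b @ F
var @ b ++ b @ P
var @ b ++ b @ b

[E [E [T [F [P var]] @ [T [F [P b]]]]] ++ [T [F [P b]] @ [T [F [P b]]]]]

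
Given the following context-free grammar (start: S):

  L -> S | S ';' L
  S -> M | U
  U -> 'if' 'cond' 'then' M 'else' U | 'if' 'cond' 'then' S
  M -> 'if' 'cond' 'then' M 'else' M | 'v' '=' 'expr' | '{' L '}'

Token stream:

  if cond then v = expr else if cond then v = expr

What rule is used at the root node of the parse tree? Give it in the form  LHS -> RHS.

S -> U

[S [U if cond then [M v = expr] else [U if cond then [S [M v = expr]]]]]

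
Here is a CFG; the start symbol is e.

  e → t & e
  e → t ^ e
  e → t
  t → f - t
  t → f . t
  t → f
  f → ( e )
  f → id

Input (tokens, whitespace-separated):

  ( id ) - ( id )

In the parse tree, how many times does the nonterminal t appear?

[e [t [f ( [e [t [f id]]] )] - [t [f ( [e [t [f id]]] )]]]]

4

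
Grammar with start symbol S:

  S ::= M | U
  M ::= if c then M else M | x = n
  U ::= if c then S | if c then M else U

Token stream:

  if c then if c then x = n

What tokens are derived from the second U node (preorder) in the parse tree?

[S [U if c then [S [U if c then [S [M x = n]]]]]]

if c then x = n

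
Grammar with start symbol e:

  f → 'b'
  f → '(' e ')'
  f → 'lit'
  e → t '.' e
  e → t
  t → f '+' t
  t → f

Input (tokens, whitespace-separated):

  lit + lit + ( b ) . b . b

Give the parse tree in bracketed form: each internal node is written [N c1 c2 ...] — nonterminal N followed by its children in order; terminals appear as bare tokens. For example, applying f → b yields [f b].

e
t . e
f + t . e
lit + t . e
lit + f + t . e
lit + lit + t . e
lit + lit + f . e
lit + lit + ( e ) . e
lit + lit + ( t ) . e
lit + lit + ( f ) . e
lit + lit + ( b ) . e
lit + lit + ( b ) . t . e
lit + lit + ( b ) . f . e
lit + lit + ( b ) . b . e
lit + lit + ( b ) . b . t
lit + lit + ( b ) . b . f
lit + lit + ( b ) . b . b

[e [t [f lit] + [t [f lit] + [t [f ( [e [t [f b]]] )]]]] . [e [t [f b]] . [e [t [f b]]]]]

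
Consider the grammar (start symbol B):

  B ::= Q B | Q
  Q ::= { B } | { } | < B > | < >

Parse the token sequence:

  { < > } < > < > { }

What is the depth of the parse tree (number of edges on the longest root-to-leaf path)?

[B [Q { [B [Q < >]] }] [B [Q < >] [B [Q < >] [B [Q { }]]]]]

5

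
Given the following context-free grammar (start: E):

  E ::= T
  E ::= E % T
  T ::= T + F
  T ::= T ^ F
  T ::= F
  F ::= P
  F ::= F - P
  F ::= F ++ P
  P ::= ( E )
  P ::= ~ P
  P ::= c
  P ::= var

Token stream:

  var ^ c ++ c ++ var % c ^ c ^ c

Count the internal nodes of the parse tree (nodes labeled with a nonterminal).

21

[E [E [T [T [F [P var]]] ^ [F [F [F [P c]] ++ [P c]] ++ [P var]]]] % [T [T [T [F [P c]]] ^ [F [P c]]] ^ [F [P c]]]]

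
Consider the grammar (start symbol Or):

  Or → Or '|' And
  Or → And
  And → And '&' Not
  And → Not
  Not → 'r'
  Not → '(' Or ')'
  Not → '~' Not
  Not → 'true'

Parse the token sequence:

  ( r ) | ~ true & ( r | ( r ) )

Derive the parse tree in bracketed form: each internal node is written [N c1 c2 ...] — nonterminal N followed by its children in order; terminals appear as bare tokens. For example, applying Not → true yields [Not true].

Or
Or | And
And | And
Not | And
( Or ) | And
( And ) | And
( Not ) | And
( r ) | And
( r ) | And & Not
( r ) | Not & Not
( r ) | ~ Not & Not
( r ) | ~ true & Not
( r ) | ~ true & ( Or )
( r ) | ~ true & ( Or | And )
( r ) | ~ true & ( And | And )
( r ) | ~ true & ( Not | And )
( r ) | ~ true & ( r | And )
( r ) | ~ true & ( r | Not )
( r ) | ~ true & ( r | ( Or ) )
( r ) | ~ true & ( r | ( And ) )
( r ) | ~ true & ( r | ( Not ) )
( r ) | ~ true & ( r | ( r ) )

[Or [Or [And [Not ( [Or [And [Not r]]] )]]] | [And [And [Not ~ [Not true]]] & [Not ( [Or [Or [And [Not r]]] | [And [Not ( [Or [And [Not r]]] )]]] )]]]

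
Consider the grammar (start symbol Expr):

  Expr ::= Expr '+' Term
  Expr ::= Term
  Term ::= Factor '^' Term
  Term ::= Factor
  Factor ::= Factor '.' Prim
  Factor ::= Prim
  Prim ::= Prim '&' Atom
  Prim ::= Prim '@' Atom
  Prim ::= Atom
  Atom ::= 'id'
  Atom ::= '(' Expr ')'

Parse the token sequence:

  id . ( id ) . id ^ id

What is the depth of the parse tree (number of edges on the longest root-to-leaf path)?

[Expr [Term [Factor [Factor [Factor [Prim [Atom id]]] . [Prim [Atom ( [Expr [Term [Factor [Prim [Atom id]]]]] )]]] . [Prim [Atom id]]] ^ [Term [Factor [Prim [Atom id]]]]]]

11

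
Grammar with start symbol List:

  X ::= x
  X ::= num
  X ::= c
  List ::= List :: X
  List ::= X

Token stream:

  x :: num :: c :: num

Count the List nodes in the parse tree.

[List [List [List [List [X x]] :: [X num]] :: [X c]] :: [X num]]

4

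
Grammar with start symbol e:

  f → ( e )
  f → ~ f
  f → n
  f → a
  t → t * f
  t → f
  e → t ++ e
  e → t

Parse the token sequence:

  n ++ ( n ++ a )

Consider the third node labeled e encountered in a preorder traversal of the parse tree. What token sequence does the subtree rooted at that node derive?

n ++ a

[e [t [f n]] ++ [e [t [f ( [e [t [f n]] ++ [e [t [f a]]]] )]]]]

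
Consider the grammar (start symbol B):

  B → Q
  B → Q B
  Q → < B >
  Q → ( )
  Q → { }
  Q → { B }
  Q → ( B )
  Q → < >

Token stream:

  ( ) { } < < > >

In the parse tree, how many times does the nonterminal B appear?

4

[B [Q ( )] [B [Q { }] [B [Q < [B [Q < >]] >]]]]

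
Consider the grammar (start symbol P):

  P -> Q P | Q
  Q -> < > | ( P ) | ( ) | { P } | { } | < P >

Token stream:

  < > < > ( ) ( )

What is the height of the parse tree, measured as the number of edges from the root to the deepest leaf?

[P [Q < >] [P [Q < >] [P [Q ( )] [P [Q ( )]]]]]

5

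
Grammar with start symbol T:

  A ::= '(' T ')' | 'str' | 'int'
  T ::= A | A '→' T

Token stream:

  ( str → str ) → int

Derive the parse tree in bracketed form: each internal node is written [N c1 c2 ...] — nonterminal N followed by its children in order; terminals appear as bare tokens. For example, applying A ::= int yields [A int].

[T [A ( [T [A str] → [T [A str]]] )] → [T [A int]]]

T
A → T
( T ) → T
( A → T ) → T
( str → T ) → T
( str → A ) → T
( str → str ) → T
( str → str ) → A
( str → str ) → int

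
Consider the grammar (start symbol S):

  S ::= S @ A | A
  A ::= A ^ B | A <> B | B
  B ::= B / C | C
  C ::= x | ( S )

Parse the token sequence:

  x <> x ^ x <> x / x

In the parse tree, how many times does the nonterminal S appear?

[S [A [A [A [A [B [C x]]] <> [B [C x]]] ^ [B [C x]]] <> [B [B [C x]] / [C x]]]]

1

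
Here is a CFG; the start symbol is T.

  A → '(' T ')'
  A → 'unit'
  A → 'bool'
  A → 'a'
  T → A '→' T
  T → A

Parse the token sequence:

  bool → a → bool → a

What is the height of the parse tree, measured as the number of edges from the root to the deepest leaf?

5

[T [A bool] → [T [A a] → [T [A bool] → [T [A a]]]]]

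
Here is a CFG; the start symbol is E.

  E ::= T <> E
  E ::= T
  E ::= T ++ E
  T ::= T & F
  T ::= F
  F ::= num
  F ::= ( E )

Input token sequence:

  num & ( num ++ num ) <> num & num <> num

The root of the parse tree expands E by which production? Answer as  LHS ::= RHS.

[E [T [T [F num]] & [F ( [E [T [F num]] ++ [E [T [F num]]]] )]] <> [E [T [T [F num]] & [F num]] <> [E [T [F num]]]]]

E ::= T <> E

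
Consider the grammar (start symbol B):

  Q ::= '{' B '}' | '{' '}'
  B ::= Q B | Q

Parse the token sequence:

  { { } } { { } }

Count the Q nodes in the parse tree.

4

[B [Q { [B [Q { }]] }] [B [Q { [B [Q { }]] }]]]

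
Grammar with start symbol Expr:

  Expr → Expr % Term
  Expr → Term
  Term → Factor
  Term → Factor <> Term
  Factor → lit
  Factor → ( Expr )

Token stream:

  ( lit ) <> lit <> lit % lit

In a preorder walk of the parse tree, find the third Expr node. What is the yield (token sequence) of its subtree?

[Expr [Expr [Term [Factor ( [Expr [Term [Factor lit]]] )] <> [Term [Factor lit] <> [Term [Factor lit]]]]] % [Term [Factor lit]]]

lit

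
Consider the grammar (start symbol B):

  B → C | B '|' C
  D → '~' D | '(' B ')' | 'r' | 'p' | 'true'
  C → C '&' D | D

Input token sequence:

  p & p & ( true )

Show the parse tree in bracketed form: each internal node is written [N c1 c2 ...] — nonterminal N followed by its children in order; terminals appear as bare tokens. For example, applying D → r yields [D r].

[B [C [C [C [D p]] & [D p]] & [D ( [B [C [D true]]] )]]]

B
C
C & D
C & D & D
D & D & D
p & D & D
p & p & D
p & p & ( B )
p & p & ( C )
p & p & ( D )
p & p & ( true )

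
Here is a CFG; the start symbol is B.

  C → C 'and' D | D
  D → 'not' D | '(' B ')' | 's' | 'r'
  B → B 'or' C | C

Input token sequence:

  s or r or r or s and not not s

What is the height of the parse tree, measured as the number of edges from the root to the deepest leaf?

6

[B [B [B [B [C [D s]]] or [C [D r]]] or [C [D r]]] or [C [C [D s]] and [D not [D not [D s]]]]]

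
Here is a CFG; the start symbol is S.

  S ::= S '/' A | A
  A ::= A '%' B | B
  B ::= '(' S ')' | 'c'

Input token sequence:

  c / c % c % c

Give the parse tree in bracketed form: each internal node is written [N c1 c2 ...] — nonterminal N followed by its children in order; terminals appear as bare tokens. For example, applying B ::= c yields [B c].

[S [S [A [B c]]] / [A [A [A [B c]] % [B c]] % [B c]]]

S
S / A
A / A
B / A
c / A
c / A % B
c / A % B % B
c / B % B % B
c / c % B % B
c / c % c % B
c / c % c % c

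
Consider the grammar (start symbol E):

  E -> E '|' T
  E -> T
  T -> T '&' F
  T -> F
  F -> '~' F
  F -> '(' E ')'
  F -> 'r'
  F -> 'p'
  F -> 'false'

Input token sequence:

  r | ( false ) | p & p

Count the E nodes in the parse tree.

4

[E [E [E [T [F r]]] | [T [F ( [E [T [F false]]] )]]] | [T [T [F p]] & [F p]]]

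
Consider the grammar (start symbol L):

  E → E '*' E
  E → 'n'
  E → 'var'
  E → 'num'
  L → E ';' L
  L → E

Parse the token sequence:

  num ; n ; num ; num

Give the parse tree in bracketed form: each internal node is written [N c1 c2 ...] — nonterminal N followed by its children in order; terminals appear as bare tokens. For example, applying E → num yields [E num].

L
E ; L
num ; L
num ; E ; L
num ; n ; L
num ; n ; E ; L
num ; n ; num ; L
num ; n ; num ; E
num ; n ; num ; num

[L [E num] ; [L [E n] ; [L [E num] ; [L [E num]]]]]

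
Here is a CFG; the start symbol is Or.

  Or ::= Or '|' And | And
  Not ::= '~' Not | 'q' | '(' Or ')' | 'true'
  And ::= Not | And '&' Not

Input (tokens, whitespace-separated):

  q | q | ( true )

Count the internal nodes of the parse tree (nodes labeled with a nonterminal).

[Or [Or [Or [And [Not q]]] | [And [Not q]]] | [And [Not ( [Or [And [Not true]]] )]]]

12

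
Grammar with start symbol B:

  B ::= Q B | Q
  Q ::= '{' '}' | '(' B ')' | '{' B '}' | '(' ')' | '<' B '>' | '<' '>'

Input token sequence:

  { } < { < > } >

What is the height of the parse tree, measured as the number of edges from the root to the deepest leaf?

[B [Q { }] [B [Q < [B [Q { [B [Q < >]] }]] >]]]

7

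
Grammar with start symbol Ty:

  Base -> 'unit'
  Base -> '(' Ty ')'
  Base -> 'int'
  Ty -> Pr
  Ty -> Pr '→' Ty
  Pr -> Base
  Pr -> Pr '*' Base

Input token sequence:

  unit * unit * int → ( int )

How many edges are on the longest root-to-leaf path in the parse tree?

[Ty [Pr [Pr [Pr [Base unit]] * [Base unit]] * [Base int]] → [Ty [Pr [Base ( [Ty [Pr [Base int]]] )]]]]

7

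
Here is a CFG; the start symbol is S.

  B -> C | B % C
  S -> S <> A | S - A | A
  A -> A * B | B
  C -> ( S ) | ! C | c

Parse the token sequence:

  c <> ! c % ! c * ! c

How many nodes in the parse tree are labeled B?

4

[S [S [A [B [C c]]]] <> [A [A [B [B [C ! [C c]]] % [C ! [C c]]]] * [B [C ! [C c]]]]]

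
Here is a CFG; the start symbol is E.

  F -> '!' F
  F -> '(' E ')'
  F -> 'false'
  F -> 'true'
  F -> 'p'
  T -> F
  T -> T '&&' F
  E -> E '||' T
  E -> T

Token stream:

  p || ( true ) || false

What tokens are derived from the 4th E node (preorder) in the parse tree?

true

[E [E [E [T [F p]]] || [T [F ( [E [T [F true]]] )]]] || [T [F false]]]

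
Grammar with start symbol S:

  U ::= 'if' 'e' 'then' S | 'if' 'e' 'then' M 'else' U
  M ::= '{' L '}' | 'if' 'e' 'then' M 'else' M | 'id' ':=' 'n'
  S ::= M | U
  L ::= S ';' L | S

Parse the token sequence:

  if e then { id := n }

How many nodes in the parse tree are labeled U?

[S [U if e then [S [M { [L [S [M id := n]]] }]]]]

1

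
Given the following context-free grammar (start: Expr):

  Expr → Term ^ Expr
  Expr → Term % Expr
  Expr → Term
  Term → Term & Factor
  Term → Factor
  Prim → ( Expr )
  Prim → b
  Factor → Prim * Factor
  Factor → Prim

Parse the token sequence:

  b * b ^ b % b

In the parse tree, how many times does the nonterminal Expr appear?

[Expr [Term [Factor [Prim b] * [Factor [Prim b]]]] ^ [Expr [Term [Factor [Prim b]]] % [Expr [Term [Factor [Prim b]]]]]]

3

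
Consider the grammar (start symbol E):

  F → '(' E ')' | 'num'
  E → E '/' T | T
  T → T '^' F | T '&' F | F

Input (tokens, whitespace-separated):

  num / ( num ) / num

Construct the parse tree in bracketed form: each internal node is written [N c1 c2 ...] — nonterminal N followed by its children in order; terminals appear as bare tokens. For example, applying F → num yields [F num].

E
E / T
E / T / T
T / T / T
F / T / T
num / T / T
num / F / T
num / ( E ) / T
num / ( T ) / T
num / ( F ) / T
num / ( num ) / T
num / ( num ) / F
num / ( num ) / num

[E [E [E [T [F num]]] / [T [F ( [E [T [F num]]] )]]] / [T [F num]]]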